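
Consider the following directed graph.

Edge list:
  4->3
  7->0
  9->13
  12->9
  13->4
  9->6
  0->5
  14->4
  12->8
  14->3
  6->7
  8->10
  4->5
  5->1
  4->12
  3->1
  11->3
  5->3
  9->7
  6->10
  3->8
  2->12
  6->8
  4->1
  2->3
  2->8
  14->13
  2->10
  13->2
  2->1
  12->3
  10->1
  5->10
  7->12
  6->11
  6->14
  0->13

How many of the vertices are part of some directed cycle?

9

A vertex is on a directed cycle iff it belongs to a strongly connected component of size ≥ 2 (or has a self-loop).
The vertices on cycles are {0, 2, 4, 6, 7, 9, 12, 13, 14} — 9 in total.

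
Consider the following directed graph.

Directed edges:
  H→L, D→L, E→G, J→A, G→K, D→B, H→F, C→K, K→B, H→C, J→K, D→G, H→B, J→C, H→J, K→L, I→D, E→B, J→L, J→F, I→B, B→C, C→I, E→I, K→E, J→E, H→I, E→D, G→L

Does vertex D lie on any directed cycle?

Yes

D is on a cycle iff D can reach itself via ≥1 edge.
D → B → C → I → D — yes.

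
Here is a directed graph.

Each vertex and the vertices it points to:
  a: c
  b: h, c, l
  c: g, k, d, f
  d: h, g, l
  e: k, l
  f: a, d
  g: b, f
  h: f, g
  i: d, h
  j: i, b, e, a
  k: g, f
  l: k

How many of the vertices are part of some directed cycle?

9

A vertex is on a directed cycle iff it belongs to a strongly connected component of size ≥ 2 (or has a self-loop).
The vertices on cycles are {a, b, c, d, f, g, h, k, l} — 9 in total.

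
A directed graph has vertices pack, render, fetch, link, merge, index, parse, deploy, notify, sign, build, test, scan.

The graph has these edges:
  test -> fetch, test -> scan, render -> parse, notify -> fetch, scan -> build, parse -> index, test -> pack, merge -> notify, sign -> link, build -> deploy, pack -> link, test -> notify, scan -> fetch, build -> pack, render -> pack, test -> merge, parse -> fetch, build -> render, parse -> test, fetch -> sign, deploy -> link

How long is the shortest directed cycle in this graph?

For each vertex v, BFS finds the shortest path from v back to v.
The shortest such closed walk is parse → test → scan → build → render → parse, length 5.

5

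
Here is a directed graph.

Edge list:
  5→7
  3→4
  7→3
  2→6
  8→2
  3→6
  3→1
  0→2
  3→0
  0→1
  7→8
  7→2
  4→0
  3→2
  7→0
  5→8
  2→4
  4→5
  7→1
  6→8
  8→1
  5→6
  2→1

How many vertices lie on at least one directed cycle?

8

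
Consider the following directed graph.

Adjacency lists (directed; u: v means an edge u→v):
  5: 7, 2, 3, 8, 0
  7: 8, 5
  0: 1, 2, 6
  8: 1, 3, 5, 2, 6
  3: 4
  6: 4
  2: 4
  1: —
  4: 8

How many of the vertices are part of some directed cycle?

A vertex is on a directed cycle iff it belongs to a strongly connected component of size ≥ 2 (or has a self-loop).
The vertices on cycles are {0, 2, 3, 4, 5, 6, 7, 8} — 8 in total.

8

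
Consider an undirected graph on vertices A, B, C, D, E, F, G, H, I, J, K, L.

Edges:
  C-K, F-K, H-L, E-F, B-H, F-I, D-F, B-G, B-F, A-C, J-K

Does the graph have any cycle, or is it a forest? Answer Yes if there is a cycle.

DFS, tracking each vertex's parent; an edge to a visited non-parent vertex closes a cycle.
Start from F:
visit F (parent –)
  visit K (parent F)
    K–F: parent, skip
    visit J (parent K)
      J–K: parent, skip
    visit C (parent K)
      visit A (parent C)
        A–C: parent, skip
      C–K: parent, skip
  visit I (parent F)
    I–F: parent, skip
  visit B (parent F)
    visit H (parent B)
      H–B: parent, skip
      visit L (parent H)
        L–H: parent, skip
    B–F: parent, skip
    visit G (parent B)
      G–B: parent, skip
  visit E (parent F)
    E–F: parent, skip
  visit D (parent F)
    D–F: parent, skip
No non-parent visited neighbor found — the graph is a forest.

No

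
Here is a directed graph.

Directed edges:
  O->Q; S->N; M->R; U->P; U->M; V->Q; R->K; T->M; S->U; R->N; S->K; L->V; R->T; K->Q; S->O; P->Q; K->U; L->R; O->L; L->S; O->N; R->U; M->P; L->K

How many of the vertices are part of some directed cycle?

A vertex is on a directed cycle iff it belongs to a strongly connected component of size ≥ 2 (or has a self-loop).
The vertices on cycles are {K, L, M, O, R, S, T, U} — 8 in total.

8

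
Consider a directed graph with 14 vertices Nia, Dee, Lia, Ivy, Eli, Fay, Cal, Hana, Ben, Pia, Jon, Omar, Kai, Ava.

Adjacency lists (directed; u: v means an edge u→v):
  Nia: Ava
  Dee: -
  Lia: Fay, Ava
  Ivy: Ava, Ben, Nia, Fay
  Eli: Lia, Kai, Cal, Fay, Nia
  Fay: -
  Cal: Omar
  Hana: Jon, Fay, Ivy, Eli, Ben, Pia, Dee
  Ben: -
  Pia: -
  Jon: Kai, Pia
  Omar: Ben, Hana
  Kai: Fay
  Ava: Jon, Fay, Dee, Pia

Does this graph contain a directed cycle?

Yes

DFS with white/gray/black marking, starting from Nia:
Nia gray
  Ava gray
    Jon gray
      Kai gray
        Fay gray
        Fay black
      Kai black
      Pia gray
      Pia black
    Jon black
    Ava→Fay: Fay black — skip
    Dee gray
    Dee black
    Ava→Pia: Pia black — skip
  Ava black
Nia black
Lia gray
  Lia→Fay: Fay black — skip
  Lia→Ava: Ava black — skip
Lia black
Ivy gray
  Ivy→Ava: Ava black — skip
  Ben gray
  Ben black
  Ivy→Nia: Nia black — skip
  Ivy→Fay: Fay black — skip
Ivy black
Eli gray
  Eli→Lia: Lia black — skip
  Eli→Kai: Kai black — skip
  Cal gray
    Omar gray
      Omar→Ben: Ben black — skip
      Hana gray
        Hana→Jon: Jon black — skip
        Hana→Fay: Fay black — skip
        Hana→Ivy: Ivy black — skip
        Hana→Eli: Eli is gray → back edge
Back edge found, so a cycle exists: Eli → Cal → Omar → Hana → Eli.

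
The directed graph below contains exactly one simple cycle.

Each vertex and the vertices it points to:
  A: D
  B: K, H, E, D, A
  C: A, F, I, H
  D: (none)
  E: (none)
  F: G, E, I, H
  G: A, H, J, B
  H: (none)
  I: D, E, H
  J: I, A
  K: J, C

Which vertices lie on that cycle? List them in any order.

B, C, F, G, K

DFS with gray/black marking from G:
G gray
  A gray
    D gray
    D black
  A black
  H gray
  H black
  J gray
    I gray
      I→D: D black — skip
      E gray
      E black
      I→H: H black — skip
    I black
    J→A: A black — skip
  J black
  B gray
    K gray
      K→J: J black — skip
      C gray
        C→A: A black — skip
        F gray
          F→G: G is gray → back edge
Back edge closes the cycle G → B → K → C → F → G; its vertices are {B, C, F, G, K}.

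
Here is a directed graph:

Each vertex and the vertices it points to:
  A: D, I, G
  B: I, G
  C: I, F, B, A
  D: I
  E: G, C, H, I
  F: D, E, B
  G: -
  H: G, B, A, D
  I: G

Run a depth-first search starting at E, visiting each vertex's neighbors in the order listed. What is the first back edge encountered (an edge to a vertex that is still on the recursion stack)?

DFS from E (visiting each vertex's neighbors in the order listed); mark gray on enter, black on exit:
E gray
  G gray
  G black
  C gray
    I gray
      I→G: G black — skip
    I black
    F gray
      D gray
        D→I: I black — skip
      D black
      F→E: E is gray → back edge
First back edge: F → E.

F->E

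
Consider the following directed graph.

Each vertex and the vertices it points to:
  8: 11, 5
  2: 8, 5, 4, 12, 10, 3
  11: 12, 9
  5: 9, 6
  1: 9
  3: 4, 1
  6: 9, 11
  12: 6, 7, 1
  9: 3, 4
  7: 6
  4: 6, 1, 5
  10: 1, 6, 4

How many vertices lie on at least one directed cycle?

9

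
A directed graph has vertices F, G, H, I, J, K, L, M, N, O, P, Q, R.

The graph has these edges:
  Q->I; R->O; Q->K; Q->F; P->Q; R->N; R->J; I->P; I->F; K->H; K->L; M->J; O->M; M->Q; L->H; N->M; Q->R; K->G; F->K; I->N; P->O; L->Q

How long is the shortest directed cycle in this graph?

3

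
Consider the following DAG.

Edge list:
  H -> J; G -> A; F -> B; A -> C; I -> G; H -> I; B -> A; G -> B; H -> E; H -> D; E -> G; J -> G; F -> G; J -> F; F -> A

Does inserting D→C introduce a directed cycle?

No

Adding D→C creates a cycle iff C can already reach D.
Explore from C: no path reaches D. The graph stays acyclic.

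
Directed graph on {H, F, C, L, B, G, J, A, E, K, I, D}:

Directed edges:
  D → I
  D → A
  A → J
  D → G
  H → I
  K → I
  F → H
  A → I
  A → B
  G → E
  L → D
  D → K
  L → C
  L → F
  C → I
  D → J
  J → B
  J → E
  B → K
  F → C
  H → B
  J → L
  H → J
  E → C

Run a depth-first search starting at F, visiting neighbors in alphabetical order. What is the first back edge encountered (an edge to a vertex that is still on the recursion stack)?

A→J

DFS from F (visiting neighbors in alphabetical order); mark gray on enter, black on exit:
F gray
  C gray
    I gray
    I black
  C black
  H gray
    B gray
      K gray
        K→I: I black — skip
      K black
    B black
    H→I: I black — skip
    J gray
      J→B: B black — skip
      E gray
        E→C: C black — skip
      E black
      L gray
        L→C: C black — skip
        D gray
          A gray
            A→B: B black — skip
            A→I: I black — skip
            A→J: J is gray → back edge
First back edge: A → J.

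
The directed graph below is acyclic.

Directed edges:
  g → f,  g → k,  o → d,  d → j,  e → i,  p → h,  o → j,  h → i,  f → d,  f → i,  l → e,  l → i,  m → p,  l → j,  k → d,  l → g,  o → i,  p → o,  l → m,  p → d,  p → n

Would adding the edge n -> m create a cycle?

Adding n→m creates a cycle iff m can already reach n.
Path from m: m → p → n.
So m → … → n → m is a cycle.

Yes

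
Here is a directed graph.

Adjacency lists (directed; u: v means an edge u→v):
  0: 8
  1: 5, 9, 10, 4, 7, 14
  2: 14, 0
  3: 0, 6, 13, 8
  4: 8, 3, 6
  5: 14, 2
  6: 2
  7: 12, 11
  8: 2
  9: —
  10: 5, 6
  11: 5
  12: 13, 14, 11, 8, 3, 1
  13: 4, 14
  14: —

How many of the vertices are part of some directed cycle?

9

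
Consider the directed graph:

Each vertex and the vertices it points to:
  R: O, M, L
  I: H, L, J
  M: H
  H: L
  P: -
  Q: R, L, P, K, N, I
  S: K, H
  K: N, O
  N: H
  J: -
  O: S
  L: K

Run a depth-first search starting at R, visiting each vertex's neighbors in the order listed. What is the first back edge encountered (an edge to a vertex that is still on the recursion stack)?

DFS from R (visiting each vertex's neighbors in the order listed); mark gray on enter, black on exit:
R gray
  O gray
    S gray
      K gray
        N gray
          H gray
            L gray
              L→K: K is gray → back edge
First back edge: L → K.

L->K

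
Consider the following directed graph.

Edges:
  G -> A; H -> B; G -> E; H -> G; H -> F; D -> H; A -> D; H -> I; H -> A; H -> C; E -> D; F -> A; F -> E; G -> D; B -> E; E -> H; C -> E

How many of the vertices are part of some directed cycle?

A vertex is on a directed cycle iff it belongs to a strongly connected component of size ≥ 2 (or has a self-loop).
The vertices on cycles are {A, B, C, D, E, F, G, H} — 8 in total.

8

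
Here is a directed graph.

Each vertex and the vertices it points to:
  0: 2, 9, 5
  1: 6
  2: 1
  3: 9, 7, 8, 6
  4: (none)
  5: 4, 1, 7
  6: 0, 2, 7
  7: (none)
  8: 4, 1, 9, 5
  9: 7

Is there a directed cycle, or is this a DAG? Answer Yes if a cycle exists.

DFS with white/gray/black marking, starting from 8:
8 gray
  4 gray
  4 black
  1 gray
    6 gray
      0 gray
        2 gray
          2→1: 1 is gray → back edge
Back edge found, so a cycle exists: 1 → 6 → 0 → 2 → 1.

Yes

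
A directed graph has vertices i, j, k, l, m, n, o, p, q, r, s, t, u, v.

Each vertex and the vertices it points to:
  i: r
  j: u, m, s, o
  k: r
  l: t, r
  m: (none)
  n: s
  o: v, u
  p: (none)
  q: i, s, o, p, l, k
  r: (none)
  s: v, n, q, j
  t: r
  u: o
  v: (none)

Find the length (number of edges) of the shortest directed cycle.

2

For each vertex v, BFS finds the shortest path from v back to v.
The shortest such closed walk is s → n → s, length 2.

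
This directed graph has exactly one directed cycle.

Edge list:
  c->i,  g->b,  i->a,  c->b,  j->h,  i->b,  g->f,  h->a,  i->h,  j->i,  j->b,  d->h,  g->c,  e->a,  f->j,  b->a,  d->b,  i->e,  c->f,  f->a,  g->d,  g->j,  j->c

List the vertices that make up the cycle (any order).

DFS with gray/black marking from j:
j gray
  i gray
    a gray
    a black
    b gray
      b→a: a black — skip
    b black
    e gray
      e→a: a black — skip
    e black
    h gray
      h→a: a black — skip
    h black
  i black
  j→h: h black — skip
  c gray
    c→i: i black — skip
    f gray
      f→a: a black — skip
      f→j: j is gray → back edge
Back edge closes the cycle j → c → f → j; its vertices are {c, f, j}.

c, f, j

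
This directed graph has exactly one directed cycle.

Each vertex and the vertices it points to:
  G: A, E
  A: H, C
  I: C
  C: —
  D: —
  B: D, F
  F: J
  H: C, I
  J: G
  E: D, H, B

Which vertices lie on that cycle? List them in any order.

B, E, F, G, J

DFS with gray/black marking from J:
J gray
  G gray
    A gray
      H gray
        C gray
        C black
        I gray
          I→C: C black — skip
        I black
      H black
      A→C: C black — skip
    A black
    E gray
      D gray
      D black
      E→H: H black — skip
      B gray
        B→D: D black — skip
        F gray
          F→J: J is gray → back edge
Back edge closes the cycle J → G → E → B → F → J; its vertices are {B, E, F, G, J}.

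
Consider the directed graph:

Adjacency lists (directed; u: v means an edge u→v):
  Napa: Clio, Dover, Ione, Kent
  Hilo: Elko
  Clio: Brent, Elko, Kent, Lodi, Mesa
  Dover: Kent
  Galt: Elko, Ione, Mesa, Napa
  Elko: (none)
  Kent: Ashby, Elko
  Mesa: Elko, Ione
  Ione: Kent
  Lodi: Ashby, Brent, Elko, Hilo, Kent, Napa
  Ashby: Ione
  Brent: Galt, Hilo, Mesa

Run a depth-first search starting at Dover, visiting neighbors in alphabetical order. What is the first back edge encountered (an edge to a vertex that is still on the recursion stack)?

DFS from Dover (visiting neighbors in alphabetical order); mark gray on enter, black on exit:
Dover gray
  Kent gray
    Ashby gray
      Ione gray
        Ione→Kent: Kent is gray → back edge
First back edge: Ione → Kent.

Ione→Kent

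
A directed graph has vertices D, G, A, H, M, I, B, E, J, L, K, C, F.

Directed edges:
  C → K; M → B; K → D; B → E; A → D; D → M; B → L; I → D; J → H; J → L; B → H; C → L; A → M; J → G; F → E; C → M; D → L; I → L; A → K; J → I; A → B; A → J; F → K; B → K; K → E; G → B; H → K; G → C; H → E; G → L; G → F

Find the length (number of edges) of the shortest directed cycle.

4

For each vertex v, BFS finds the shortest path from v back to v.
The shortest such closed walk is D → M → B → K → D, length 4.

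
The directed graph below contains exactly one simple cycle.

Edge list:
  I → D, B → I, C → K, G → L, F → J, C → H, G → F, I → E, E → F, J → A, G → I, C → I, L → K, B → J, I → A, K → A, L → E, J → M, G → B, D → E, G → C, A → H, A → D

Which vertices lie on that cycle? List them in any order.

DFS with gray/black marking from F:
F gray
  J gray
    A gray
      D gray
        E gray
          E→F: F is gray → back edge
Back edge closes the cycle F → J → A → D → E → F; its vertices are {A, D, E, F, J}.

A, D, E, F, J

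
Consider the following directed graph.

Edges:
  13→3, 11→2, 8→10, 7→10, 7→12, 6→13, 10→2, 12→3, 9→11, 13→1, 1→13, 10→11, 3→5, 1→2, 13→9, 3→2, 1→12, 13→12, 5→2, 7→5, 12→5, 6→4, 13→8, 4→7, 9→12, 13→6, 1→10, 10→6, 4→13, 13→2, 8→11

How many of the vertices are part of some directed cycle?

A vertex is on a directed cycle iff it belongs to a strongly connected component of size ≥ 2 (or has a self-loop).
The vertices on cycles are {1, 4, 6, 7, 8, 10, 13} — 7 in total.

7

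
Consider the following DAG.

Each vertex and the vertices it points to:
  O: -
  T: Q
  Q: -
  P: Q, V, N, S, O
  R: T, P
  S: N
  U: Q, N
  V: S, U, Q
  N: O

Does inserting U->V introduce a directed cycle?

Yes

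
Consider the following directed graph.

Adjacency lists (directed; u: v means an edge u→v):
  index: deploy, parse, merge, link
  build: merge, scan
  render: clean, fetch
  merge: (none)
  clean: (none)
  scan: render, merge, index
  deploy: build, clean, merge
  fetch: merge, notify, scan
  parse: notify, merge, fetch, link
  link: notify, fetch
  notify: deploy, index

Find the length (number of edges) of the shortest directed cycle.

For each vertex v, BFS finds the shortest path from v back to v.
The shortest such closed walk is scan → render → fetch → scan, length 3.

3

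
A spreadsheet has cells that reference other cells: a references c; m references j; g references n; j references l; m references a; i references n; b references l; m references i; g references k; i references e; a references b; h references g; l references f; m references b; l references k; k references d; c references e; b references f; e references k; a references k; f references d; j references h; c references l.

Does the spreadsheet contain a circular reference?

DFS with white/gray/black marking, starting from h:
h gray
  g gray
    k gray
      d gray
      d black
    k black
    n gray
    n black
  g black
h black
a gray
  a→k: k black — skip
  b gray
    f gray
      f→d: d black — skip
    f black
    l gray
      l→f: f black — skip
      l→k: k black — skip
    l black
  b black
  c gray
    e gray
      e→k: k black — skip
    e black
    c→l: l black — skip
  c black
a black
i gray
  i→n: n black — skip
  i→e: e black — skip
i black
j gray
  j→l: l black — skip
  j→h: h black — skip
j black
m gray
  m→i: i black — skip
  m→j: j black — skip
  m→a: a black — skip
  m→b: b black — skip
m black
Every edge goes to a white or black vertex — no back edge, so the graph is acyclic.

No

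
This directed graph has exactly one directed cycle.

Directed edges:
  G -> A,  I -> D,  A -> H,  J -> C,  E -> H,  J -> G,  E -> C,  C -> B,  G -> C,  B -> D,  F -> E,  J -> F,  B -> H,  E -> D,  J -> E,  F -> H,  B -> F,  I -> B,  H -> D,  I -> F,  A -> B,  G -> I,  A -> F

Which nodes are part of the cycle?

B, C, E, F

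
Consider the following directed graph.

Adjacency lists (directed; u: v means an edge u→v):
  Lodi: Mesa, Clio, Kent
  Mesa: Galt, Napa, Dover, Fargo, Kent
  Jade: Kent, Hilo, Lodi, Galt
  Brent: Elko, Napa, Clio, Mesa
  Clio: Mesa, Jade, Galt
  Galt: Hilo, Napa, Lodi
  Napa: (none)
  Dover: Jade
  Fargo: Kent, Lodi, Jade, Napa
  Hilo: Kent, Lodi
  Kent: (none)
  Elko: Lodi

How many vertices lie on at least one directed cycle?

8

A vertex is on a directed cycle iff it belongs to a strongly connected component of size ≥ 2 (or has a self-loop).
The vertices on cycles are {Clio, Galt, Hilo, Jade, Lodi, Mesa, Dover, Fargo} — 8 in total.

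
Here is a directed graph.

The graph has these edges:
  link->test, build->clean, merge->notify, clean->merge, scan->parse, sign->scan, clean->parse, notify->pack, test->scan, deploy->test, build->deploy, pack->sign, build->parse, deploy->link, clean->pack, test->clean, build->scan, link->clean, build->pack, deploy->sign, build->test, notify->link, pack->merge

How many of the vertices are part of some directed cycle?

6

A vertex is on a directed cycle iff it belongs to a strongly connected component of size ≥ 2 (or has a self-loop).
The vertices on cycles are {link, pack, test, clean, merge, notify} — 6 in total.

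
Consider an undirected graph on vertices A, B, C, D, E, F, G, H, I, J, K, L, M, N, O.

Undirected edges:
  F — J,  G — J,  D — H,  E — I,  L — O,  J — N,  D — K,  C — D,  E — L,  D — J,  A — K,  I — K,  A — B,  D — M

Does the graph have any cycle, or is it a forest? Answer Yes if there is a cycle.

No

DFS, tracking each vertex's parent; an edge to a visited non-parent vertex closes a cycle.
Start from G:
visit G (parent –)
  visit J (parent G)
    visit N (parent J)
      N–J: parent, skip
    visit D (parent J)
      visit K (parent D)
        visit I (parent K)
          I–K: parent, skip
          visit E (parent I)
            E–I: parent, skip
            visit L (parent E)
              L–E: parent, skip
              visit O (parent L)
                O–L: parent, skip
        K–D: parent, skip
        visit A (parent K)
          A–K: parent, skip
          visit B (parent A)
            B–A: parent, skip
      visit M (parent D)
        M–D: parent, skip
      visit C (parent D)
        C–D: parent, skip
      D–J: parent, skip
      visit H (parent D)
        H–D: parent, skip
    J–G: parent, skip
    visit F (parent J)
      F–J: parent, skip
No non-parent visited neighbor found — the graph is a forest.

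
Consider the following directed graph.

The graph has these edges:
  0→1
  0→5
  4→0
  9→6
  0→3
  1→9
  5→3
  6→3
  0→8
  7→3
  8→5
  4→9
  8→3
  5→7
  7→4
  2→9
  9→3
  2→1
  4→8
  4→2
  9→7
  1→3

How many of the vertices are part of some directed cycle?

A vertex is on a directed cycle iff it belongs to a strongly connected component of size ≥ 2 (or has a self-loop).
The vertices on cycles are {0, 1, 2, 4, 5, 7, 8, 9} — 8 in total.

8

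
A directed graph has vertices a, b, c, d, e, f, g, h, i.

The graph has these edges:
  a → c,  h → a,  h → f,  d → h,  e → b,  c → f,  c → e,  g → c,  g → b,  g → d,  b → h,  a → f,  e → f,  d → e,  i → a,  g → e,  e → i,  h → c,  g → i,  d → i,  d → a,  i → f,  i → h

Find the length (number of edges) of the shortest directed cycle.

For each vertex v, BFS finds the shortest path from v back to v.
The shortest such closed walk is c → e → b → h → c, length 4.

4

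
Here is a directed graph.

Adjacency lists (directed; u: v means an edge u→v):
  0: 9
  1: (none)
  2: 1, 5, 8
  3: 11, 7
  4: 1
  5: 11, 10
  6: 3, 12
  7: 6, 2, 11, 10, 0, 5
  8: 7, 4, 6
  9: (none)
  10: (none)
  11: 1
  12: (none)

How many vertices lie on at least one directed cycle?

5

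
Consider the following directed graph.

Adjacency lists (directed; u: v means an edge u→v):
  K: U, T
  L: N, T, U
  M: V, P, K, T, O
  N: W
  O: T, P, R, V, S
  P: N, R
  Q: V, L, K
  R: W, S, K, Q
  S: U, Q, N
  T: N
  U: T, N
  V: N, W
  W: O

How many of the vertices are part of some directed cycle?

12

A vertex is on a directed cycle iff it belongs to a strongly connected component of size ≥ 2 (or has a self-loop).
The vertices on cycles are {K, L, N, O, P, Q, R, S, T, U, V, W} — 12 in total.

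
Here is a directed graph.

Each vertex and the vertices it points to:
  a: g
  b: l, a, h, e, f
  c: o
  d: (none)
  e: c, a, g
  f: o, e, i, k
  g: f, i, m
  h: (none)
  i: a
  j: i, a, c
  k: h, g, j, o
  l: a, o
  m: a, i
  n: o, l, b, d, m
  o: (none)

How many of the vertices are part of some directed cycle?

8

A vertex is on a directed cycle iff it belongs to a strongly connected component of size ≥ 2 (or has a self-loop).
The vertices on cycles are {a, e, f, g, i, j, k, m} — 8 in total.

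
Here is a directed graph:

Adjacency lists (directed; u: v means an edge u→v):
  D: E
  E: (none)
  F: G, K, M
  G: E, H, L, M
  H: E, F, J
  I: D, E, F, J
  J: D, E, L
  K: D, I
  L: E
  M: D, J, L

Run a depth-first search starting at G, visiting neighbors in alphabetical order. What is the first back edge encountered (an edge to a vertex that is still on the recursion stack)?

DFS from G (visiting neighbors in alphabetical order); mark gray on enter, black on exit:
G gray
  E gray
  E black
  H gray
    H→E: E black — skip
    F gray
      F→G: G is gray → back edge
First back edge: F → G.

F->G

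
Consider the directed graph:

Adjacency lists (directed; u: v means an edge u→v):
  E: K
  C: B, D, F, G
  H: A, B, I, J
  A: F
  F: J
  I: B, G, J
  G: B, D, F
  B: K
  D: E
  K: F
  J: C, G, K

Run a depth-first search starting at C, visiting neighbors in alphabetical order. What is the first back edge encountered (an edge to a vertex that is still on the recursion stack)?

DFS from C (visiting neighbors in alphabetical order); mark gray on enter, black on exit:
C gray
  B gray
    K gray
      F gray
        J gray
          J→C: C is gray → back edge
First back edge: J → C.

J->C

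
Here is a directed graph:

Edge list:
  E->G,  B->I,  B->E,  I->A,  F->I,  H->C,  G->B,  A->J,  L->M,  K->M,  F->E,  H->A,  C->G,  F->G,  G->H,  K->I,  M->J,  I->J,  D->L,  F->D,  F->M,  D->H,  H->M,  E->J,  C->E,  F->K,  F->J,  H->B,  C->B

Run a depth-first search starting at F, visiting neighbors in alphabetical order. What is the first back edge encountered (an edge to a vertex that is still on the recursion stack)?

G->B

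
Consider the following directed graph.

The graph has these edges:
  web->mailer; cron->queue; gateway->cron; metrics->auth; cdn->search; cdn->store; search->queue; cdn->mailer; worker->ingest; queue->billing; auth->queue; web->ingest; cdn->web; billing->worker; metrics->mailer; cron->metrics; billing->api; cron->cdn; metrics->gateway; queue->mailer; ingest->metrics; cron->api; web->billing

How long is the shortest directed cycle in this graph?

For each vertex v, BFS finds the shortest path from v back to v.
The shortest such closed walk is cron → metrics → gateway → cron, length 3.

3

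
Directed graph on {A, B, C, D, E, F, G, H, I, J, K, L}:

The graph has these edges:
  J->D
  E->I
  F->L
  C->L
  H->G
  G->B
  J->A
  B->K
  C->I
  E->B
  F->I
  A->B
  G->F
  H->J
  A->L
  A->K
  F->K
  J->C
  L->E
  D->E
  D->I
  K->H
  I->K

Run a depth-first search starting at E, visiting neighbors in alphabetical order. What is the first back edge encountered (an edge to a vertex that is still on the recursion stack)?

DFS from E (visiting neighbors in alphabetical order); mark gray on enter, black on exit:
E gray
  B gray
    K gray
      H gray
        G gray
          G→B: B is gray → back edge
First back edge: G → B.

G->B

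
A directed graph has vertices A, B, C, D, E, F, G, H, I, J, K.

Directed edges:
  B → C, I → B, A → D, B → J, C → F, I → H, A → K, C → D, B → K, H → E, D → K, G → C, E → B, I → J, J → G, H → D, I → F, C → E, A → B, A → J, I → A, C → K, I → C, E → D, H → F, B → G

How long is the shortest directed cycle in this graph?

3

For each vertex v, BFS finds the shortest path from v back to v.
The shortest such closed walk is B → C → E → B, length 3.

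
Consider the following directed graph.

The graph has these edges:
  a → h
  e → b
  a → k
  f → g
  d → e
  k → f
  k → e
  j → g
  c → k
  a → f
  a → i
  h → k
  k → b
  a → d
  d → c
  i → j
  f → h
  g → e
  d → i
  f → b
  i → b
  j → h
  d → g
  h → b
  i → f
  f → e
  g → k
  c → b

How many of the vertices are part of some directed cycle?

A vertex is on a directed cycle iff it belongs to a strongly connected component of size ≥ 2 (or has a self-loop).
The vertices on cycles are {f, g, h, k} — 4 in total.

4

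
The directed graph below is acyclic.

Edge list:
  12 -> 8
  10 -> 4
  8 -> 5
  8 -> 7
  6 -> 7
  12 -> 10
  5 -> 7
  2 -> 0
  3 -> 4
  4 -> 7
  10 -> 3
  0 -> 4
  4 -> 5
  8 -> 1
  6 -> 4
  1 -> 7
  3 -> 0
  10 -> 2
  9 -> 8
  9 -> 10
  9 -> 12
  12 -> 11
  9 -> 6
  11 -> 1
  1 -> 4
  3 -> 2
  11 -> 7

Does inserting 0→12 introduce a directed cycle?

Yes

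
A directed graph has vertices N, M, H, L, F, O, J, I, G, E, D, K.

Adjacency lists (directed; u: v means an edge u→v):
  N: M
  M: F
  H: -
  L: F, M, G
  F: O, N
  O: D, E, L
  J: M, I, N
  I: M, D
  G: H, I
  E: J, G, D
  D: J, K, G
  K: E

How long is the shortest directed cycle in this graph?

For each vertex v, BFS finds the shortest path from v back to v.
The shortest such closed walk is F → O → L → F, length 3.

3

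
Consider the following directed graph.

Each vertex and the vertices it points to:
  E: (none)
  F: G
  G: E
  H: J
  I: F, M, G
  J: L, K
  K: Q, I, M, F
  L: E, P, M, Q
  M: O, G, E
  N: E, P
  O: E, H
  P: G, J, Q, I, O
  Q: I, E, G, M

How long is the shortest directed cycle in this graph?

3

For each vertex v, BFS finds the shortest path from v back to v.
The shortest such closed walk is P → J → L → P, length 3.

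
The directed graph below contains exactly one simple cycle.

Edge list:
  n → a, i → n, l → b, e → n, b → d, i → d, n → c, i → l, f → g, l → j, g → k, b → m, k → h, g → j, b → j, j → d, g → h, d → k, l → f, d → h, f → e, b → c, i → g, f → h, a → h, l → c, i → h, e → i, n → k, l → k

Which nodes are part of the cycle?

e, f, i, l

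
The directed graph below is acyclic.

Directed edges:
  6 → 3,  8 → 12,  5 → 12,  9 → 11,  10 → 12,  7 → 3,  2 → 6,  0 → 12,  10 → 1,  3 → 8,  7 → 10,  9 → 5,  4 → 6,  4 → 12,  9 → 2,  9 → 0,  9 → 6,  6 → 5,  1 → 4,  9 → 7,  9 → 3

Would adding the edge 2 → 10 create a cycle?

No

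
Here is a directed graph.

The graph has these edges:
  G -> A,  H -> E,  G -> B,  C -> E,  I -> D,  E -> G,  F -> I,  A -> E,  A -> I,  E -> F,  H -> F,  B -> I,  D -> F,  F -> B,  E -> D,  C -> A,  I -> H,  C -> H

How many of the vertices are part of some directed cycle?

A vertex is on a directed cycle iff it belongs to a strongly connected component of size ≥ 2 (or has a self-loop).
The vertices on cycles are {A, B, D, E, F, G, H, I} — 8 in total.

8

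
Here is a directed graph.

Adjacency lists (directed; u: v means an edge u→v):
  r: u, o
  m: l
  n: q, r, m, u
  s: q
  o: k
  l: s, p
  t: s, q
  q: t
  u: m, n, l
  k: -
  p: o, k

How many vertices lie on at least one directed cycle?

6

A vertex is on a directed cycle iff it belongs to a strongly connected component of size ≥ 2 (or has a self-loop).
The vertices on cycles are {n, q, r, s, t, u} — 6 in total.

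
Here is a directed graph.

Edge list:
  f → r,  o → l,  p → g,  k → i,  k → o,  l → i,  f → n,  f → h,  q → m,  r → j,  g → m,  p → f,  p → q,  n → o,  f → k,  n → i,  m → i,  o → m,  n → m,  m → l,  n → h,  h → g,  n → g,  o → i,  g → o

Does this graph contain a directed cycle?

No

DFS with white/gray/black marking, starting from i:
i gray
i black
f gray
  k gray
    k→i: i black — skip
    o gray
      o→i: i black — skip
      m gray
        l gray
          l→i: i black — skip
        l black
        m→i: i black — skip
      m black
      o→l: l black — skip
    o black
  k black
  n gray
    n→o: o black — skip
    h gray
      g gray
        g→m: m black — skip
        g→o: o black — skip
      g black
    h black
    n→i: i black — skip
    n→m: m black — skip
    n→g: g black — skip
  n black
  r gray
    j gray
    j black
  r black
  f→h: h black — skip
f black
p gray
  p→f: f black — skip
  q gray
    q→m: m black — skip
  q black
  p→g: g black — skip
p black
Every edge goes to a white or black vertex — no back edge, so the graph is acyclic.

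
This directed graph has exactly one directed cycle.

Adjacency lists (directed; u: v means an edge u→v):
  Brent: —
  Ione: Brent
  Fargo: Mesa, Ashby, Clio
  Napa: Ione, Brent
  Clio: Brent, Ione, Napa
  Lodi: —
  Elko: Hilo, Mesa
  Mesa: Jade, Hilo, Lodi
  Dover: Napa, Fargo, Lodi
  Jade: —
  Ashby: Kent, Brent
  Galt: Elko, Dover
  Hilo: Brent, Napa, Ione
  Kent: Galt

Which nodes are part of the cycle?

DFS with gray/black marking from Galt:
Galt gray
  Elko gray
    Hilo gray
      Brent gray
      Brent black
      Napa gray
        Ione gray
          Ione→Brent: Brent black — skip
        Ione black
        Napa→Brent: Brent black — skip
      Napa black
      Hilo→Ione: Ione black — skip
    Hilo black
    Mesa gray
      Jade gray
      Jade black
      Mesa→Hilo: Hilo black — skip
      Lodi gray
      Lodi black
    Mesa black
  Elko black
  Dover gray
    Dover→Napa: Napa black — skip
    Fargo gray
      Fargo→Mesa: Mesa black — skip
      Ashby gray
        Kent gray
          Kent→Galt: Galt is gray → back edge
Back edge closes the cycle Galt → Dover → Fargo → Ashby → Kent → Galt; its vertices are {Galt, Kent, Ashby, Dover, Fargo}.

Galt, Kent, Ashby, Dover, Fargo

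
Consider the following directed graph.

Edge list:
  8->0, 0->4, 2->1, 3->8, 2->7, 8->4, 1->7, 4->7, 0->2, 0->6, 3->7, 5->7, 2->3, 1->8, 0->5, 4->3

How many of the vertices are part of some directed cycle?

A vertex is on a directed cycle iff it belongs to a strongly connected component of size ≥ 2 (or has a self-loop).
The vertices on cycles are {0, 1, 2, 3, 4, 8} — 6 in total.

6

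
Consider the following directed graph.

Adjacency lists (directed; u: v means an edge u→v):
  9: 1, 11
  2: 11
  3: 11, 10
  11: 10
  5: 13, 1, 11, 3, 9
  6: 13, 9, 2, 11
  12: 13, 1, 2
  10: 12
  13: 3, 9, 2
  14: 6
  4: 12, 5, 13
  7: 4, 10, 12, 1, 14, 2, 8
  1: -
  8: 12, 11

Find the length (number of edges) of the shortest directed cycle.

4

For each vertex v, BFS finds the shortest path from v back to v.
The shortest such closed walk is 3 → 10 → 12 → 13 → 3, length 4.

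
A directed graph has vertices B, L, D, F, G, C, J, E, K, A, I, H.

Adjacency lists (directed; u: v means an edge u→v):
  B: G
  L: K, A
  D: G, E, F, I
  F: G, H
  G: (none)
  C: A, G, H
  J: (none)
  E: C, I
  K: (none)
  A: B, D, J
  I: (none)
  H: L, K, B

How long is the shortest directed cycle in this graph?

For each vertex v, BFS finds the shortest path from v back to v.
The shortest such closed walk is C → A → D → E → C, length 4.

4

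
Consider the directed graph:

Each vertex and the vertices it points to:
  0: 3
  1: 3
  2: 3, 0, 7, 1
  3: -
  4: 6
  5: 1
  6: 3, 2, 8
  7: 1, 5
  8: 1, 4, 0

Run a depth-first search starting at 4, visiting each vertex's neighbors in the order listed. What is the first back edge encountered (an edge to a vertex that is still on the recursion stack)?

8->4

DFS from 4 (visiting each vertex's neighbors in the order listed); mark gray on enter, black on exit:
4 gray
  6 gray
    3 gray
    3 black
    2 gray
      2→3: 3 black — skip
      0 gray
        0→3: 3 black — skip
      0 black
      7 gray
        1 gray
          1→3: 3 black — skip
        1 black
        5 gray
          5→1: 1 black — skip
        5 black
      7 black
      2→1: 1 black — skip
    2 black
    8 gray
      8→1: 1 black — skip
      8→4: 4 is gray → back edge
First back edge: 8 → 4.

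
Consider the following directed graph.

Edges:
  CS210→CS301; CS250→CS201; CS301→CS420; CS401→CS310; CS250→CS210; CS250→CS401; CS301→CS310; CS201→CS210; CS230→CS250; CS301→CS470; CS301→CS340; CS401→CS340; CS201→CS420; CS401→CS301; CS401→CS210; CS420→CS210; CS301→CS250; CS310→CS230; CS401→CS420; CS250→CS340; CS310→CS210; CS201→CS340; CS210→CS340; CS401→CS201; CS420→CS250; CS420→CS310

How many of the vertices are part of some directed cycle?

8

A vertex is on a directed cycle iff it belongs to a strongly connected component of size ≥ 2 (or has a self-loop).
The vertices on cycles are {CS201, CS210, CS230, CS250, CS301, CS310, CS401, CS420} — 8 in total.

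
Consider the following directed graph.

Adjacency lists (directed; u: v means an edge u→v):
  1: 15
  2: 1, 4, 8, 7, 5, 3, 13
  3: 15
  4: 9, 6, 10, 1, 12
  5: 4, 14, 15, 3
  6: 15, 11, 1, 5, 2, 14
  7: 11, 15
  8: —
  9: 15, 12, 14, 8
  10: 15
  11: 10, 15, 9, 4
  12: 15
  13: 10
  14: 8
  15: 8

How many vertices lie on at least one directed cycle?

6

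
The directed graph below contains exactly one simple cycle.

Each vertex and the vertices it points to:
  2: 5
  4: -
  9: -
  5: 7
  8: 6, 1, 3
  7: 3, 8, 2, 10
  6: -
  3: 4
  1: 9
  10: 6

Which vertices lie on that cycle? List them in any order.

DFS with gray/black marking from 7:
7 gray
  3 gray
    4 gray
    4 black
  3 black
  8 gray
    6 gray
    6 black
    1 gray
      9 gray
      9 black
    1 black
    8→3: 3 black — skip
  8 black
  2 gray
    5 gray
      5→7: 7 is gray → back edge
Back edge closes the cycle 7 → 2 → 5 → 7; its vertices are {2, 5, 7}.

2, 5, 7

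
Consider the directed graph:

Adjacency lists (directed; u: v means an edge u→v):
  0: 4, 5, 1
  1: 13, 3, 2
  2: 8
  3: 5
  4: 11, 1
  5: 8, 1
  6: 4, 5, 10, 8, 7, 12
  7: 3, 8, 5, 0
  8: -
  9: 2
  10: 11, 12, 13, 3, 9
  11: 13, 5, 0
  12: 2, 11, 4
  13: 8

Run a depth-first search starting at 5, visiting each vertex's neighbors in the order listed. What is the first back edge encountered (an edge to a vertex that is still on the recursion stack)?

DFS from 5 (visiting each vertex's neighbors in the order listed); mark gray on enter, black on exit:
5 gray
  8 gray
  8 black
  1 gray
    13 gray
      13→8: 8 black — skip
    13 black
    3 gray
      3→5: 5 is gray → back edge
First back edge: 3 → 5.

3->5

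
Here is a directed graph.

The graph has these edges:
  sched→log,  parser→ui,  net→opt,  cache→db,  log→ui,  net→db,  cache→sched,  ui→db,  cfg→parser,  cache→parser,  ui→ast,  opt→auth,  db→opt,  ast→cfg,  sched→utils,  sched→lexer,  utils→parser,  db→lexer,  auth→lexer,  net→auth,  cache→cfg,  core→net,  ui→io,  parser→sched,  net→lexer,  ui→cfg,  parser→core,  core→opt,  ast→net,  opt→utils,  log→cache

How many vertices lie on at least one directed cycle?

12

A vertex is on a directed cycle iff it belongs to a strongly connected component of size ≥ 2 (or has a self-loop).
The vertices on cycles are {db, ui, ast, cfg, log, net, opt, core, cache, sched, utils, parser} — 12 in total.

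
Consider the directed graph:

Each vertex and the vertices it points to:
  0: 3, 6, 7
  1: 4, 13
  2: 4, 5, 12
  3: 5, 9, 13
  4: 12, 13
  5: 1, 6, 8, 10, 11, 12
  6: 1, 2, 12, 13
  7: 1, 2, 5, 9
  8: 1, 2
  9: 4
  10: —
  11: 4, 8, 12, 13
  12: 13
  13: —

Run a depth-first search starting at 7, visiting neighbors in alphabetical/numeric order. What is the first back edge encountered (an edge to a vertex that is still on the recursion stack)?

6→2

DFS from 7 (visiting neighbors in alphabetical/numeric order); mark gray on enter, black on exit:
7 gray
  1 gray
    4 gray
      12 gray
        13 gray
        13 black
      12 black
      4→13: 13 black — skip
    4 black
    1→13: 13 black — skip
  1 black
  2 gray
    2→4: 4 black — skip
    5 gray
      5→1: 1 black — skip
      6 gray
        6→1: 1 black — skip
        6→2: 2 is gray → back edge
First back edge: 6 → 2.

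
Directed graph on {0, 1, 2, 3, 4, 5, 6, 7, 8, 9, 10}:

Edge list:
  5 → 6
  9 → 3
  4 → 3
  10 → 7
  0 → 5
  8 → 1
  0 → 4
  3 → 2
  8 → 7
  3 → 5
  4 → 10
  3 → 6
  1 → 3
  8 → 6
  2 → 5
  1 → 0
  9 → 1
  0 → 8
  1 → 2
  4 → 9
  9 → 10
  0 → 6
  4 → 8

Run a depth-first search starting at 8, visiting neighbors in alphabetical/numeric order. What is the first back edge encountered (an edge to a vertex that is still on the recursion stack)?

DFS from 8 (visiting neighbors in alphabetical/numeric order); mark gray on enter, black on exit:
8 gray
  1 gray
    0 gray
      4 gray
        3 gray
          2 gray
            5 gray
              6 gray
              6 black
            5 black
          2 black
          3→5: 5 black — skip
          3→6: 6 black — skip
        3 black
        4→8: 8 is gray → back edge
First back edge: 4 → 8.

4→8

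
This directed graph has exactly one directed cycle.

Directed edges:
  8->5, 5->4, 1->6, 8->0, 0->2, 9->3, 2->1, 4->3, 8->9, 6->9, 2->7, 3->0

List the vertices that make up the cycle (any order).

0, 1, 2, 3, 6, 9

DFS with gray/black marking from 0:
0 gray
  2 gray
    1 gray
      6 gray
        9 gray
          3 gray
            3→0: 0 is gray → back edge
Back edge closes the cycle 0 → 2 → 1 → 6 → 9 → 3 → 0; its vertices are {0, 1, 2, 3, 6, 9}.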